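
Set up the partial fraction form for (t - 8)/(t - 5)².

Repeated linear factor: A/(t - 5) + B/(t - 5)²


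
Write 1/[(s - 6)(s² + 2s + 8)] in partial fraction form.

Cover-up at s = 6: α = 1/(6² + 2·6 + 8) = 1/56. Then β = -α = -1/56, γ = -α·(2 + 6) = -1/7
Result: (1/56)/(s - 6) - ((1/56)s + 1/7)/(s² + 2s + 8)


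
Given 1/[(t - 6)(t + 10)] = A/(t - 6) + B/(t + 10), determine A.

Cover-up at t = 6: A = 1/(6 + 10) = 1/16


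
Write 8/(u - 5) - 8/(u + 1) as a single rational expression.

Common denominator (u - 5)(u + 1). Numerator: 8(u + 1) - 8(u - 5) = (8u + 8) - (8u - 40) = 48
Result: (48)/[(u - 5)(u + 1)]


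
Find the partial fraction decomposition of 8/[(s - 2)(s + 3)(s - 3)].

Using cover-up method: A = -8/5, B = 4/15, C = 4/3
Result: (-8/5)/(s - 2) + (4/15)/(s + 3) + (4/3)/(s - 3)


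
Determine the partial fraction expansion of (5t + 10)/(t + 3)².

(5t + 10) = A(t + 3) + B. At t = -3: B = 5·(-3) + 10 = -5. Coeff of t: A = 5
Result: 5/(t + 3) - 5/(t + 3)²


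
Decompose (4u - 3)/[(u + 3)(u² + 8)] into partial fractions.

At u=-3: P = (4·(-3) - 3)/((-3)² + 8) = -15/17. Q = -P = 15/17, R = 4 - (-3)·P = 23/17
Result: (-15/17)/(u + 3) + ((15/17)u + 23/17)/(u² + 8)


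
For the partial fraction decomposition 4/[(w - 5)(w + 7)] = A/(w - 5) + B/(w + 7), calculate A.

Cover-up at w = 5: A = 4/(5 + 7) = 4/12 = 1/3


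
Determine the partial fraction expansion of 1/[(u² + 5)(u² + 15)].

Coefficient matching gives α = γ = 0, β = 1/(15-5) = 1/10, δ = -β = -1/10
Result: (1/10)/(u² + 5) - (1/10)/(u² + 15)


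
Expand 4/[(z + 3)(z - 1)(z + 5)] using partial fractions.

Using cover-up method: A = -1/2, B = 1/6, C = 1/3
Result: (-1/2)/(z + 3) + (1/6)/(z - 1) + (1/3)/(z + 5)


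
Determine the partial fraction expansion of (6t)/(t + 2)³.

(6t) = α(t + 2)² + β(t + 2) + γ. At t = -2: γ = 6·(-2) + 0 = -12. Coefficients: α = 0, β = 6
Result: 6/(t + 2)² - 12/(t + 2)³


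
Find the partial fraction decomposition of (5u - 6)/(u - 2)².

(5u - 6) = A(u - 2) + B. At u = 2: B = 5·2 - 6 = 4. Coeff of u: A = 5
Result: 5/(u - 2) + 4/(u - 2)²


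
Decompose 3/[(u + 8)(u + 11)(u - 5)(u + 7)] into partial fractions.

Using Heaviside cover-up: (1/13)/(u + 8) - (1/64)/(u + 11) + (1/832)/(u - 5) - (1/16)/(u + 7)


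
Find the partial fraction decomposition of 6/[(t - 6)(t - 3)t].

Using cover-up method: α = 1/3, β = -2/3, γ = 1/3
Result: (1/3)/(t - 6) - (2/3)/(t - 3) + (1/3)/t


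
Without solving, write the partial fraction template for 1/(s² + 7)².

Repeated quadratic factor: (As + B)/(s² + 7) + (Cs + D)/(s² + 7)²


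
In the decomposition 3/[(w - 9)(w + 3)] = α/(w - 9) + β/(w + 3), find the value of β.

Cover-up at w = -3: β = 3/(-3 - 9) = -3/12 = -1/4


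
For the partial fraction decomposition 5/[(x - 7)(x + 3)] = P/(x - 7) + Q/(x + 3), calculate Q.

Cover-up at x = -3: Q = 5/(-3 - 7) = -5/10 = -1/2


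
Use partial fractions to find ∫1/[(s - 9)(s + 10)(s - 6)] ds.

Cover-up: P = 1/57, Q = 1/304, R = -1/48. Decomposition: (1/57)/(s - 9) + (1/304)/(s + 10) - (1/48)/(s - 6). Integrate each term: (1/57) ln|(s - 9)| + (1/304) ln|(s + 10)| - (1/48) ln|(s - 6)| + C


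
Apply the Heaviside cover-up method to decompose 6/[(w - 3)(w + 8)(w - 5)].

Cover (w - 3), w=3: P = 6/[(3 + 8)(3 - 5)] = -3/11. Cover (w + 8), w=-8: Q = 6/[(-8 - 3)(-8 - 5)] = 6/143. Cover (w - 5), w=5: R = 6/[(5 - 3)(5 + 8)] = 3/13.
Result: (-3/11)/(w - 3) + (6/143)/(w + 8) + (3/13)/(w - 5)


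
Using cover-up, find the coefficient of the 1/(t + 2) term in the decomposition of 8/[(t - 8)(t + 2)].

Cover (t + 2), set t=-2: 8/((t - 8) at t=-2) = 8/(-10) = -4/5


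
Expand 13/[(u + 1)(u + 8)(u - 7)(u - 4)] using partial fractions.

Using Heaviside cover-up: (13/280)/(u + 1) - (13/1260)/(u + 8) + (13/360)/(u - 7) - (13/180)/(u - 4)


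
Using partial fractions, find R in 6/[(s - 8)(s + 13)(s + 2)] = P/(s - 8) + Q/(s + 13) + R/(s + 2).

Cover-up at s = -2: R = 6/[(-2 - 8)(-2 + 13)] = 6/[(-10)(11)] = -6/110 = -3/55


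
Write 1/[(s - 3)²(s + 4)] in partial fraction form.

Cover-up at s=-4: γ = 1/(-4 - 3)² = 1/49. Cover-up at s=3: β = 1/(3 + 4) = 1/7. Comparing s² coeff: α = -γ = -1/49
Result: (-1/49)/(s - 3) + (1/7)/(s - 3)² + (1/49)/(s + 4)


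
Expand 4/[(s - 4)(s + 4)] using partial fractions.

4/(s - 4)(s + 4) = A/(s - 4) + B/(s + 4). A = 4/(4 + 4) = 1/2, B = 4/(-4 - 4) = -1/2
Result: (1/2)/(s - 4) - (1/2)/(s + 4)


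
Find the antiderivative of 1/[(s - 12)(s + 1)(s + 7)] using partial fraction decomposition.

Cover-up: A = 1/247, B = -1/78, C = 1/114. Decomposition: (1/247)/(s - 12) - (1/78)/(s + 1) + (1/114)/(s + 7). Integrate each term: (1/247) ln|(s - 12)| - (1/78) ln|(s + 1)| + (1/114) ln|(s + 7)| + C


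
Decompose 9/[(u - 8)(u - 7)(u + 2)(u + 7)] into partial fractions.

Using Heaviside cover-up: (3/50)/(u - 8) - (1/14)/(u - 7) + (1/50)/(u + 2) - (3/350)/(u + 7)


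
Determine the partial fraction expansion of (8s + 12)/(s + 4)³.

(8s + 12) = P(s + 4)² + Q(s + 4) + R. At s = -4: R = 8·(-4) + 12 = -20. Coefficients: P = 0, Q = 8
Result: 8/(s + 4)² - 20/(s + 4)³


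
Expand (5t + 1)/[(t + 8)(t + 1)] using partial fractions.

At t=-8: P = (5·(-8) + 1)/(-8 + 1) = 39/7. At t=-1: Q = (5·(-1) + 1)/(-1 + 8) = -4/7
Result: (39/7)/(t + 8) - (4/7)/(t + 1)


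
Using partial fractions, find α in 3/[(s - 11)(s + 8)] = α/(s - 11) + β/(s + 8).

Cover-up at s = 11: α = 3/(11 + 8) = 3/19


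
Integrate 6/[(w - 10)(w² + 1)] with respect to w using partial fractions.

Cover-up at w=10: A = 6/(10²+1) = 6/101. Coeff matching: B = -6/101, C = -60/101. Decomposition: (6/101)/(w - 10) - ((6/101)w + 60/101)/(w² + 1). Integrate: linear → ln, quadratic → (1/2)ln + arctan: (6/101) ln|(w - 10)| - (3/101) ln(w² + 1) - (60/101) arctan(w) + C


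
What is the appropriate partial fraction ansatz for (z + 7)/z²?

Repeated linear factor: A/z + B/z²


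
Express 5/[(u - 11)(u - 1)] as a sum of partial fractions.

5/(u - 11)(u - 1) = A/(u - 11) + B/(u - 1). A = 5/(11 - 1) = 1/2, B = 5/(1 - 11) = -1/2
Result: (1/2)/(u - 11) - (1/2)/(u - 1)


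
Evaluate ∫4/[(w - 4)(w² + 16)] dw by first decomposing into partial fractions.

Cover-up at w=4: A = 4/(4²+16) = 1/8. Coeff matching: B = -1/8, C = -1/2. Decomposition: (1/8)/(w - 4) - ((1/8)w + 1/2)/(w² + 16). Integrate: linear → ln, quadratic → (1/2)ln + arctan: (1/8) ln|(w - 4)| - (1/16) ln(w² + 16) - (1/8) arctan(w/4) + C


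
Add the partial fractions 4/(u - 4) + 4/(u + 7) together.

Common denominator (u - 4)(u + 7). Numerator: 4(u + 7) + 4(u - 4) = (4u + 28) + (4u - 16) = 8u + 12
Result: (8u + 12)/[(u - 4)(u + 7)]


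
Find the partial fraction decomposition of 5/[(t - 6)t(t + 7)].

Using cover-up method: P = 5/78, Q = -5/42, R = 5/91
Result: (5/78)/(t - 6) - (5/42)/t + (5/91)/(t + 7)


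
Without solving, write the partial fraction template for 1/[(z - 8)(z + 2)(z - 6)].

Three distinct linear factors: α/(z - 8) + β/(z + 2) + γ/(z - 6)


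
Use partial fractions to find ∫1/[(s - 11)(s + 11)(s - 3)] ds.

Cover-up: P = 1/176, Q = 1/308, R = -1/112. Decomposition: (1/176)/(s - 11) + (1/308)/(s + 11) - (1/112)/(s - 3). Integrate each term: (1/176) ln|(s - 11)| + (1/308) ln|(s + 11)| - (1/112) ln|(s - 3)| + C


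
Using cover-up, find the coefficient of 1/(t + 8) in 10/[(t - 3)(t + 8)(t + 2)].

Cover (t + 8), set t=-8: 10/[(-8 - 3)(-8 + 2)] = 5/33


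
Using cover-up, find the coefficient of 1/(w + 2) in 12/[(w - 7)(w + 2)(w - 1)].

Cover (w + 2), set w=-2: 12/[(-2 - 7)(-2 - 1)] = 4/9


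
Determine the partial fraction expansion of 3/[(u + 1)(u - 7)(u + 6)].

Using cover-up method: P = -3/40, Q = 3/104, R = 3/65
Result: (-3/40)/(u + 1) + (3/104)/(u - 7) + (3/65)/(u + 6)


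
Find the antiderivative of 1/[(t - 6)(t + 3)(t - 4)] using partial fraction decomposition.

Cover-up: A = 1/18, B = 1/63, C = -1/14. Decomposition: (1/18)/(t - 6) + (1/63)/(t + 3) - (1/14)/(t - 4). Integrate each term: (1/18) ln|(t - 6)| + (1/63) ln|(t + 3)| - (1/14) ln|(t - 4)| + C


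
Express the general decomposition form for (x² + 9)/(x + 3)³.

Repeated linear factor (power 3): α/(x + 3) + β/(x + 3)² + γ/(x + 3)³


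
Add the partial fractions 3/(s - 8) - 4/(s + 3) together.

Common denominator (s - 8)(s + 3). Numerator: 3(s + 3) - 4(s - 8) = (3s + 9) - (4s - 32) = -s + 41
Result: (-s + 41)/[(s - 8)(s + 3)]


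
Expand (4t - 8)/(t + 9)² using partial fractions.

(4t - 8) = A(t + 9) + B. At t = -9: B = 4·(-9) - 8 = -44. Coeff of t: A = 4
Result: 4/(t + 9) - 44/(t + 9)²


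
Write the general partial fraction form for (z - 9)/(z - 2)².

Repeated linear factor: P/(z - 2) + Q/(z - 2)²


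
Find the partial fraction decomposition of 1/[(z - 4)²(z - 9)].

Cover-up at z=9: γ = 1/(9 - 4)² = 1/25. Cover-up at z=4: β = 1/(4 - 9) = -1/5. Comparing z² coeff: α = -γ = -1/25
Result: (-1/25)/(z - 4) - (1/5)/(z - 4)² + (1/25)/(z - 9)


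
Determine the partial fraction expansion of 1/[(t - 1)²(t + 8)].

Cover-up at t=-8: R = 1/(-8 - 1)² = 1/81. Cover-up at t=1: Q = 1/(1 + 8) = 1/9. Comparing t² coeff: P = -R = -1/81
Result: (-1/81)/(t - 1) + (1/9)/(t - 1)² + (1/81)/(t + 8)


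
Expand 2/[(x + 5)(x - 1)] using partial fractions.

2/(x + 5)(x - 1) = α/(x + 5) + β/(x - 1). α = 2/(-5 - 1) = -1/3, β = 2/(1 + 5) = 1/3
Result: (-1/3)/(x + 5) + (1/3)/(x - 1)


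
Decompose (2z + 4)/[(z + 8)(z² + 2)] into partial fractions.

At z=-8: P = (2·(-8) + 4)/((-8)² + 2) = -2/11. Q = -P = 2/11, R = 2 - (-8)·P = 6/11
Result: (-2/11)/(z + 8) + ((2/11)z + 6/11)/(z² + 2)


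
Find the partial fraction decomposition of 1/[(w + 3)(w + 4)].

1/(w + 3)(w + 4) = A/(w + 3) + B/(w + 4). A = 1/(-3 + 4) = 1, B = 1/(-4 + 3) = -1
Result: 1/(w + 3) - 1/(w + 4)


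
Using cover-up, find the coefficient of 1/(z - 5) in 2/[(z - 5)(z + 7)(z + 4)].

Cover (z - 5), set z=5: 2/[(5 + 7)(5 + 4)] = 1/54


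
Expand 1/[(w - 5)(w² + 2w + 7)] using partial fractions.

Cover-up at w = 5: α = 1/(5² + 2·5 + 7) = 1/42. Then β = -α = -1/42, γ = -α·(2 + 5) = -1/6
Result: (1/42)/(w - 5) - ((1/42)w + 1/6)/(w² + 2w + 7)


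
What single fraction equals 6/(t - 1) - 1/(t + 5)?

Common denominator (t - 1)(t + 5). Numerator: 6(t + 5) - 1(t - 1) = (6t + 30) - (t - 1) = 5t + 31
Result: (5t + 31)/[(t - 1)(t + 5)]


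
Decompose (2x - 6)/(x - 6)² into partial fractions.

(2x - 6) = A(x - 6) + B. At x = 6: B = 2·6 - 6 = 6. Coeff of x: A = 2
Result: 2/(x - 6) + 6/(x - 6)²


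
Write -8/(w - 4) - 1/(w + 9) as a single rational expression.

Common denominator (w - 4)(w + 9). Numerator: -8(w + 9) - 1(w - 4) = (-8w - 72) - (w - 4) = -9w - 68
Result: (-9w - 68)/[(w - 4)(w + 9)]


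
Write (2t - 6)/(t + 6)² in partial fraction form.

(2t - 6) = α(t + 6) + β. At t = -6: β = 2·(-6) - 6 = -18. Coeff of t: α = 2
Result: 2/(t + 6) - 18/(t + 6)²


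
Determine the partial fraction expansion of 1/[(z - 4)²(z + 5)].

Cover-up at z=-5: γ = 1/(-5 - 4)² = 1/81. Cover-up at z=4: β = 1/(4 + 5) = 1/9. Comparing z² coeff: α = -γ = -1/81
Result: (-1/81)/(z - 4) + (1/9)/(z - 4)² + (1/81)/(z + 5)


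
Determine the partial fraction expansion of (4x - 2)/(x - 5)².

(4x - 2) = A(x - 5) + B. At x = 5: B = 4·5 - 2 = 18. Coeff of x: A = 4
Result: 4/(x - 5) + 18/(x - 5)²


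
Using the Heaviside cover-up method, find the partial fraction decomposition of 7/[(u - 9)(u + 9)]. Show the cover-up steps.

Cover (u - 9): set u=9, get α = 7/(9 + 9) = 7/18. Cover (u + 9): set u=-9, get β = 7/(-9 - 9) = -7/18.
Result: (7/18)/(u - 9) - (7/18)/(u + 9)


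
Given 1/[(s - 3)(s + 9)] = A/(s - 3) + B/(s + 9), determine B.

Cover-up at s = -9: B = 1/(-9 - 3) = -1/12


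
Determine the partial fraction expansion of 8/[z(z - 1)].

8/z(z - 1) = A/z + B/(z - 1). A = 8/(0 - 1) = -8, B = 8/(1 - 0) = 8
Result: -8/z + 8/(z - 1)


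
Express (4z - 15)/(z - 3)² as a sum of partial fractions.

(4z - 15) = P(z - 3) + Q. At z = 3: Q = 4·3 - 15 = -3. Coeff of z: P = 4
Result: 4/(z - 3) - 3/(z - 3)²


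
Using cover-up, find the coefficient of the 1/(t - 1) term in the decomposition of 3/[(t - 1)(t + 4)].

Cover (t - 1), set t=1: 3/((t + 4) at t=1) = 3/(5) = 3/5


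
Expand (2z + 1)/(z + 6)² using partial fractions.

(2z + 1) = P(z + 6) + Q. At z = -6: Q = 2·(-6) + 1 = -11. Coeff of z: P = 2
Result: 2/(z + 6) - 11/(z + 6)²


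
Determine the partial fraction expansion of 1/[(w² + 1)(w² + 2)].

Coefficient matching gives P = R = 0, Q = 1/(2-1) = 1, S = -Q = -1
Result: 1/(w² + 1) - 1/(w² + 2)


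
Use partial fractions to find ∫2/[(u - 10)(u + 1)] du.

Decompose: 2/[(u - 10)(u + 1)] = (2/11)/(u - 10) - (2/11)/(u + 1). Integrate each term: (2/11) ln|(u - 10)| - (2/11) ln|(u + 1)| + C


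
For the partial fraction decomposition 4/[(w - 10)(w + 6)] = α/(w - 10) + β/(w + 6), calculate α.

Cover-up at w = 10: α = 4/(10 + 6) = 4/16 = 1/4


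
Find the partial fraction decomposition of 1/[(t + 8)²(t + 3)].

Cover-up at t=-3: R = 1/(-3 + 8)² = 1/25. Cover-up at t=-8: Q = 1/(-8 + 3) = -1/5. Comparing t² coeff: P = -R = -1/25
Result: (-1/25)/(t + 8) - (1/5)/(t + 8)² + (1/25)/(t + 3)


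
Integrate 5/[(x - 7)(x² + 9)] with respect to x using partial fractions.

Cover-up at x=7: α = 5/(7²+9) = 5/58. Coeff matching: β = -5/58, γ = -35/58. Decomposition: (5/58)/(x - 7) - ((5/58)x + 35/58)/(x² + 9). Integrate: linear → ln, quadratic → (1/2)ln + arctan: (5/58) ln|(x - 7)| - (5/116) ln(x² + 9) - (35/174) arctan(x/3) + C


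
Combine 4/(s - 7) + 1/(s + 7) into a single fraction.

Common denominator (s - 7)(s + 7). Numerator: 4(s + 7) + 1(s - 7) = (4s + 28) + (s - 7) = 5s + 21
Result: (5s + 21)/[(s - 7)(s + 7)]


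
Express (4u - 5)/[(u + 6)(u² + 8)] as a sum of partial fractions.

At u=-6: A = (4·(-6) - 5)/((-6)² + 8) = -29/44. B = -A = 29/44, C = 4 - (-6)·A = 1/22
Result: (-29/44)/(u + 6) + ((29/44)u + 1/22)/(u² + 8)


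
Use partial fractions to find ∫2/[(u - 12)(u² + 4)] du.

Cover-up at u=12: A = 2/(12²+4) = 1/74. Coeff matching: B = -1/74, C = -6/37. Decomposition: (1/74)/(u - 12) - ((1/74)u + 6/37)/(u² + 4). Integrate: linear → ln, quadratic → (1/2)ln + arctan: (1/74) ln|(u - 12)| - (1/148) ln(u² + 4) - (3/37) arctan(u/2) + C


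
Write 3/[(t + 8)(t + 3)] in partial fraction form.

3/(t + 8)(t + 3) = α/(t + 8) + β/(t + 3). α = 3/(-8 + 3) = -3/5, β = 3/(-3 + 8) = 3/5
Result: (-3/5)/(t + 8) + (3/5)/(t + 3)


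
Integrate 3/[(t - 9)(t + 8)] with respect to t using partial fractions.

Decompose: 3/[(t - 9)(t + 8)] = (3/17)/(t - 9) - (3/17)/(t + 8). Integrate each term: (3/17) ln|(t - 9)| - (3/17) ln|(t + 8)| + C


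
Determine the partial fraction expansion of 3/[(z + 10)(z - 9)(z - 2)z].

Using Heaviside cover-up: (-1/760)/(z + 10) + (1/399)/(z - 9) - (1/56)/(z - 2) + (1/60)/z


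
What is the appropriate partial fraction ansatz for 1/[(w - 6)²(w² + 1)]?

Repeated linear + quadratic: α/(w - 6) + β/(w - 6)² + (γw + δ)/(w² + 1)


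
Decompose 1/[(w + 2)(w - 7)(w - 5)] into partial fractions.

Using cover-up method: P = 1/63, Q = 1/18, R = -1/14
Result: (1/63)/(w + 2) + (1/18)/(w - 7) - (1/14)/(w - 5)


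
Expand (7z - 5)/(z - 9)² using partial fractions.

(7z - 5) = α(z - 9) + β. At z = 9: β = 7·9 - 5 = 58. Coeff of z: α = 7
Result: 7/(z - 9) + 58/(z - 9)²


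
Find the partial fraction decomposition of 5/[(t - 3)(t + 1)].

5/(t - 3)(t + 1) = P/(t - 3) + Q/(t + 1). P = 5/(3 + 1) = 5/4, Q = 5/(-1 - 3) = -5/4
Result: (5/4)/(t - 3) - (5/4)/(t + 1)


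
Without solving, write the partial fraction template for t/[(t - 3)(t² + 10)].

Linear + irreducible quadratic: P/(t - 3) + (Qt + R)/(t² + 10)


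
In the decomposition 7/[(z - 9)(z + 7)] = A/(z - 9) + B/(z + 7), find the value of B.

Cover-up at z = -7: B = 7/(-7 - 9) = -7/16


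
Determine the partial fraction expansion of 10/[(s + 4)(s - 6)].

10/(s + 4)(s - 6) = A/(s + 4) + B/(s - 6). A = 10/(-4 - 6) = -1, B = 10/(6 + 4) = 1
Result: -1/(s + 4) + 1/(s - 6)


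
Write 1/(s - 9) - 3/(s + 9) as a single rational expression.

Common denominator (s - 9)(s + 9). Numerator: 1(s + 9) - 3(s - 9) = (s + 9) - (3s - 27) = -2s + 36
Result: (-2s + 36)/[(s - 9)(s + 9)]


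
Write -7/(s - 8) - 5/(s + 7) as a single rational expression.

Common denominator (s - 8)(s + 7). Numerator: -7(s + 7) - 5(s - 8) = (-7s - 49) - (5s - 40) = -12s - 9
Result: (-12s - 9)/[(s - 8)(s + 7)]


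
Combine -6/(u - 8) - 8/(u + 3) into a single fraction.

Common denominator (u - 8)(u + 3). Numerator: -6(u + 3) - 8(u - 8) = (-6u - 18) - (8u - 64) = -14u + 46
Result: (-14u + 46)/[(u - 8)(u + 3)]


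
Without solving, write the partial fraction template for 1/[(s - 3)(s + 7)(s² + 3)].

Two linear + quadratic: α/(s - 3) + β/(s + 7) + (γs + δ)/(s² + 3)


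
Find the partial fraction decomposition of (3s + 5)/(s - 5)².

(3s + 5) = α(s - 5) + β. At s = 5: β = 3·5 + 5 = 20. Coeff of s: α = 3
Result: 3/(s - 5) + 20/(s - 5)²


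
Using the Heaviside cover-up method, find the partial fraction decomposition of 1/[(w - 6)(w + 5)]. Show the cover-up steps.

Cover (w - 6): set w=6, get P = 1/(6 + 5) = 1/11. Cover (w + 5): set w=-5, get Q = 1/(-5 - 6) = -1/11.
Result: (1/11)/(w - 6) - (1/11)/(w + 5)


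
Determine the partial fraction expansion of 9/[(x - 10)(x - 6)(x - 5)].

Using cover-up method: P = 9/20, Q = -9/4, R = 9/5
Result: (9/20)/(x - 10) - (9/4)/(x - 6) + (9/5)/(x - 5)


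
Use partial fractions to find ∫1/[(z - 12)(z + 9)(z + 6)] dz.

Cover-up: P = 1/378, Q = 1/63, R = -1/54. Decomposition: (1/378)/(z - 12) + (1/63)/(z + 9) - (1/54)/(z + 6). Integrate each term: (1/378) ln|(z - 12)| + (1/63) ln|(z + 9)| - (1/54) ln|(z + 6)| + C


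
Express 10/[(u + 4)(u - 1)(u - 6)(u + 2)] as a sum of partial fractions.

Using Heaviside cover-up: (-1/10)/(u + 4) - (2/15)/(u - 1) + (1/40)/(u - 6) + (5/24)/(u + 2)


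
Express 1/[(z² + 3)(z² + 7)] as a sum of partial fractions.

Coefficient matching gives P = R = 0, Q = 1/(7-3) = 1/4, S = -Q = -1/4
Result: (1/4)/(z² + 3) - (1/4)/(z² + 7)


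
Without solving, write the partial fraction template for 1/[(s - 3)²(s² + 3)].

Repeated linear + quadratic: α/(s - 3) + β/(s - 3)² + (γs + δ)/(s² + 3)


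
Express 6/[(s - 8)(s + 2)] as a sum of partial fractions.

6/(s - 8)(s + 2) = P/(s - 8) + Q/(s + 2). P = 6/(8 + 2) = 3/5, Q = 6/(-2 - 8) = -3/5
Result: (3/5)/(s - 8) - (3/5)/(s + 2)


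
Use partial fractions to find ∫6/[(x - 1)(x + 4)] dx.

Decompose: 6/[(x - 1)(x + 4)] = (6/5)/(x - 1) - (6/5)/(x + 4). Integrate each term: (6/5) ln|(x - 1)| - (6/5) ln|(x + 4)| + C


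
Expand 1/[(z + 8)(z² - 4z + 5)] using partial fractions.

Cover-up at z = -8: P = 1/((-8)² - 4·(-8) + 5) = 1/101. Then Q = -P = -1/101, R = -P·(-4 - 8) = 12/101
Result: (1/101)/(z + 8) - ((1/101)z - 12/101)/(z² - 4z + 5)


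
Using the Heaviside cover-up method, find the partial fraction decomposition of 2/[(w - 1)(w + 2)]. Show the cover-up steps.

Cover (w - 1): set w=1, get A = 2/(1 + 2) = 2/3. Cover (w + 2): set w=-2, get B = 2/(-2 - 1) = -2/3.
Result: (2/3)/(w - 1) - (2/3)/(w + 2)


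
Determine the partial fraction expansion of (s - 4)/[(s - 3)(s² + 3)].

At s=3: A = (1·3 - 4)/(3² + 3) = -1/12. B = -A = 1/12, C = 1 - 3·A = 5/4
Result: (-1/12)/(s - 3) + ((1/12)s + 5/4)/(s² + 3)


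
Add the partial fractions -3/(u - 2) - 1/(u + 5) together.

Common denominator (u - 2)(u + 5). Numerator: -3(u + 5) - 1(u - 2) = (-3u - 15) - (u - 2) = -4u - 13
Result: (-4u - 13)/[(u - 2)(u + 5)]


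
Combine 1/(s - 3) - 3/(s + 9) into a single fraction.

Common denominator (s - 3)(s + 9). Numerator: 1(s + 9) - 3(s - 3) = (s + 9) - (3s - 9) = -2s + 18
Result: (-2s + 18)/[(s - 3)(s + 9)]


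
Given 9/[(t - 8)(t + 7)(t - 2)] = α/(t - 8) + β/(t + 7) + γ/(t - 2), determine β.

Cover-up at t = -7: β = 9/[(-7 - 8)(-7 - 2)] = 9/[(-15)(-9)] = 9/135 = 1/15


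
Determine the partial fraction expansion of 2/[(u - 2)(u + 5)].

2/(u - 2)(u + 5) = P/(u - 2) + Q/(u + 5). P = 2/(2 + 5) = 2/7, Q = 2/(-5 - 2) = -2/7
Result: (2/7)/(u - 2) - (2/7)/(u + 5)


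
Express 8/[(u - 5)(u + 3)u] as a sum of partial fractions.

Using cover-up method: α = 1/5, β = 1/3, γ = -8/15
Result: (1/5)/(u - 5) + (1/3)/(u + 3) - (8/15)/u


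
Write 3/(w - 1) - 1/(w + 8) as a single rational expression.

Common denominator (w - 1)(w + 8). Numerator: 3(w + 8) - 1(w - 1) = (3w + 24) - (w - 1) = 2w + 25
Result: (2w + 25)/[(w - 1)(w + 8)]


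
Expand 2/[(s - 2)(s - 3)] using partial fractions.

2/(s - 2)(s - 3) = A/(s - 2) + B/(s - 3). A = 2/(2 - 3) = -2, B = 2/(3 - 2) = 2
Result: -2/(s - 2) + 2/(s - 3)


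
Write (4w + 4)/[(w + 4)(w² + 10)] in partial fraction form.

At w=-4: A = (4·(-4) + 4)/((-4)² + 10) = -6/13. B = -A = 6/13, C = 4 - (-4)·A = 28/13
Result: (-6/13)/(w + 4) + ((6/13)w + 28/13)/(w² + 10)


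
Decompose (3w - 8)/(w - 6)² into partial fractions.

(3w - 8) = α(w - 6) + β. At w = 6: β = 3·6 - 8 = 10. Coeff of w: α = 3
Result: 3/(w - 6) + 10/(w - 6)²


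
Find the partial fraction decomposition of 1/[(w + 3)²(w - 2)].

Cover-up at w=2: R = 1/(2 + 3)² = 1/25. Cover-up at w=-3: Q = 1/(-3 - 2) = -1/5. Comparing w² coeff: P = -R = -1/25
Result: (-1/25)/(w + 3) - (1/5)/(w + 3)² + (1/25)/(w - 2)


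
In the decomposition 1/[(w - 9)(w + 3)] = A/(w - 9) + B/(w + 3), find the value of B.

Cover-up at w = -3: B = 1/(-3 - 9) = -1/12


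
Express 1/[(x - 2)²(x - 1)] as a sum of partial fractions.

Cover-up at x=1: C = 1/(1 - 2)² = 1. Cover-up at x=2: B = 1/(2 - 1) = 1. Comparing x² coeff: A = -C = -1
Result: -1/(x - 2) + 1/(x - 2)² + 1/(x - 1)


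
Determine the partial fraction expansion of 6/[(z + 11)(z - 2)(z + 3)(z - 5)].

Using Heaviside cover-up: (-3/832)/(z + 11) - (2/65)/(z - 2) + (3/160)/(z + 3) + (1/64)/(z - 5)


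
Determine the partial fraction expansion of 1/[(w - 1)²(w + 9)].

Cover-up at w=-9: C = 1/(-9 - 1)² = 1/100. Cover-up at w=1: B = 1/(1 + 9) = 1/10. Comparing w² coeff: A = -C = -1/100
Result: (-1/100)/(w - 1) + (1/10)/(w - 1)² + (1/100)/(w + 9)


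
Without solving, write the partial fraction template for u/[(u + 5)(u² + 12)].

Linear + irreducible quadratic: P/(u + 5) + (Qu + R)/(u² + 12)


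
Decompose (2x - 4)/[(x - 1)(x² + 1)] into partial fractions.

At x=1: A = (2·1 - 4)/(1² + 1) = -1. B = -A = 1, C = 2 - 1·A = 3
Result: -1/(x - 1) + (x + 3)/(x² + 1)


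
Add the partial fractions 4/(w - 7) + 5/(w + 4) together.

Common denominator (w - 7)(w + 4). Numerator: 4(w + 4) + 5(w - 7) = (4w + 16) + (5w - 35) = 9w - 19
Result: (9w - 19)/[(w - 7)(w + 4)]


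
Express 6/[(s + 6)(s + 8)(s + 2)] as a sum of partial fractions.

Using cover-up method: A = -3/4, B = 1/2, C = 1/4
Result: (-3/4)/(s + 6) + (1/2)/(s + 8) + (1/4)/(s + 2)


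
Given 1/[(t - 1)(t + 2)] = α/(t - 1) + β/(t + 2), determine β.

Cover-up at t = -2: β = 1/(-2 - 1) = -1/3


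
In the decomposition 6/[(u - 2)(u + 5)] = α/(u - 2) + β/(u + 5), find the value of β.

Cover-up at u = -5: β = 6/(-5 - 2) = -6/7


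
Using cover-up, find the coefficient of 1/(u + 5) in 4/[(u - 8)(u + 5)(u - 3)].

Cover (u + 5), set u=-5: 4/[(-5 - 8)(-5 - 3)] = 1/26


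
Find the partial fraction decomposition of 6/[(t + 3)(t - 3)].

6/(t + 3)(t - 3) = P/(t + 3) + Q/(t - 3). P = 6/(-3 - 3) = -1, Q = 6/(3 + 3) = 1
Result: -1/(t + 3) + 1/(t - 3)


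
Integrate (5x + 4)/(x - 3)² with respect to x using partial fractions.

Decompose: α = 5, β = 5·3 + 4 = 19, so (5x + 4)/(x - 3)² = 5/(x - 3) + 19/(x - 3)². Integrate: ∫ α/(x - 3) dx = 5 ln|(x - 3)|; ∫ β/(x - 3)² dx = -19/(x - 3). Sum: 5 ln|(x - 3)| - 19/(x - 3) + C


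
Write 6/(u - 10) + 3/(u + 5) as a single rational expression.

Common denominator (u - 10)(u + 5). Numerator: 6(u + 5) + 3(u - 10) = (6u + 30) + (3u - 30) = 9u
Result: (9u)/[(u - 10)(u + 5)]


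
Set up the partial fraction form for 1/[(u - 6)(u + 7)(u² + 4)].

Two linear + quadratic: A/(u - 6) + B/(u + 7) + (Cu + D)/(u² + 4)


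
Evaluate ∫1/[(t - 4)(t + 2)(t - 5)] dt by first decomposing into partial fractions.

Cover-up: A = -1/6, B = 1/42, C = 1/7. Decomposition: (-1/6)/(t - 4) + (1/42)/(t + 2) + (1/7)/(t - 5). Integrate each term: (-1/6) ln|(t - 4)| + (1/42) ln|(t + 2)| + (1/7) ln|(t - 5)| + C


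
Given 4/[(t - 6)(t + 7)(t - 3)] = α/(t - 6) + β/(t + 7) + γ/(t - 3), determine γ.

Cover-up at t = 3: γ = 4/[(3 - 6)(3 + 7)] = 4/[(-3)(10)] = -4/30 = -2/15


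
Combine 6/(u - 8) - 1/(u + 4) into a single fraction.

Common denominator (u - 8)(u + 4). Numerator: 6(u + 4) - 1(u - 8) = (6u + 24) - (u - 8) = 5u + 32
Result: (5u + 32)/[(u - 8)(u + 4)]


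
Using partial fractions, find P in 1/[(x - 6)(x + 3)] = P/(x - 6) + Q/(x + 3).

Cover-up at x = 6: P = 1/(6 + 3) = 1/9


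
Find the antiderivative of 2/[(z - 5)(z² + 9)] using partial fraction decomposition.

Cover-up at z=5: P = 2/(5²+9) = 1/17. Coeff matching: Q = -1/17, R = -5/17. Decomposition: (1/17)/(z - 5) - ((1/17)z + 5/17)/(z² + 9). Integrate: linear → ln, quadratic → (1/2)ln + arctan: (1/17) ln|(z - 5)| - (1/34) ln(z² + 9) - (5/51) arctan(z/3) + C


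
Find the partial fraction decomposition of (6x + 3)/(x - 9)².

(6x + 3) = P(x - 9) + Q. At x = 9: Q = 6·9 + 3 = 57. Coeff of x: P = 6
Result: 6/(x - 9) + 57/(x - 9)²


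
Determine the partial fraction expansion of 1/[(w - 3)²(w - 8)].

Cover-up at w=8: R = 1/(8 - 3)² = 1/25. Cover-up at w=3: Q = 1/(3 - 8) = -1/5. Comparing w² coeff: P = -R = -1/25
Result: (-1/25)/(w - 3) - (1/5)/(w - 3)² + (1/25)/(w - 8)


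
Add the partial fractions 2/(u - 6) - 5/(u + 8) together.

Common denominator (u - 6)(u + 8). Numerator: 2(u + 8) - 5(u - 6) = (2u + 16) - (5u - 30) = -3u + 46
Result: (-3u + 46)/[(u - 6)(u + 8)]


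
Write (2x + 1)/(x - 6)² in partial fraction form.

(2x + 1) = A(x - 6) + B. At x = 6: B = 2·6 + 1 = 13. Coeff of x: A = 2
Result: 2/(x - 6) + 13/(x - 6)²


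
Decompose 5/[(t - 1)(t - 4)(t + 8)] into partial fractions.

Using cover-up method: α = -5/27, β = 5/36, γ = 5/108
Result: (-5/27)/(t - 1) + (5/36)/(t - 4) + (5/108)/(t + 8)


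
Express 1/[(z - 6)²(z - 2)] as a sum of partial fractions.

Cover-up at z=2: γ = 1/(2 - 6)² = 1/16. Cover-up at z=6: β = 1/(6 - 2) = 1/4. Comparing z² coeff: α = -γ = -1/16
Result: (-1/16)/(z - 6) + (1/4)/(z - 6)² + (1/16)/(z - 2)


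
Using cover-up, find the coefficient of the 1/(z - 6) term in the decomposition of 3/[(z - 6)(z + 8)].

Cover (z - 6), set z=6: 3/((z + 8) at z=6) = 3/(14) = 3/14


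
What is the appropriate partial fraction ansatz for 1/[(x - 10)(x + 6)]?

Distinct linear factors: α/(x - 10) + β/(x + 6)


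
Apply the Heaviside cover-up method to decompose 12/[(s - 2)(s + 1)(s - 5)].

Cover (s - 2), s=2: A = 12/[(2 + 1)(2 - 5)] = -4/3. Cover (s + 1), s=-1: B = 12/[(-1 - 2)(-1 - 5)] = 2/3. Cover (s - 5), s=5: C = 12/[(5 - 2)(5 + 1)] = 2/3.
Result: (-4/3)/(s - 2) + (2/3)/(s + 1) + (2/3)/(s - 5)


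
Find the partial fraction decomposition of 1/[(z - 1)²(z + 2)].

Cover-up at z=-2: γ = 1/(-2 - 1)² = 1/9. Cover-up at z=1: β = 1/(1 + 2) = 1/3. Comparing z² coeff: α = -γ = -1/9
Result: (-1/9)/(z - 1) + (1/3)/(z - 1)² + (1/9)/(z + 2)


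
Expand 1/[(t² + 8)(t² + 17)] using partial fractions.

Coefficient matching gives P = R = 0, Q = 1/(17-8) = 1/9, S = -Q = -1/9
Result: (1/9)/(t² + 8) - (1/9)/(t² + 17)


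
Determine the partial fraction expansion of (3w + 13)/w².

(3w + 13) = Pw + Q. At w = 0: Q = 3·0 + 13 = 13. Coeff of w: P = 3
Result: 3/w + 13/w²


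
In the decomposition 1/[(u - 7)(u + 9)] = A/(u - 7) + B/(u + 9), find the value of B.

Cover-up at u = -9: B = 1/(-9 - 7) = -1/16


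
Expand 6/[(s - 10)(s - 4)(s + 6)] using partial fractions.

Using cover-up method: α = 1/16, β = -1/10, γ = 3/80
Result: (1/16)/(s - 10) - (1/10)/(s - 4) + (3/80)/(s + 6)


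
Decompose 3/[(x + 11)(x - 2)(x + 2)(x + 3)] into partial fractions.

Using Heaviside cover-up: (-1/312)/(x + 11) + (3/260)/(x - 2) - (1/12)/(x + 2) + (3/40)/(x + 3)


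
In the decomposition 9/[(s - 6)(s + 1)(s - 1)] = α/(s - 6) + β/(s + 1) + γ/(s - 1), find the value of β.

Cover-up at s = -1: β = 9/[(-1 - 6)(-1 - 1)] = 9/[(-7)(-2)] = 9/14


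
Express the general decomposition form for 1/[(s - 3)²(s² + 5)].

Repeated linear + quadratic: P/(s - 3) + Q/(s - 3)² + (Rs + S)/(s² + 5)


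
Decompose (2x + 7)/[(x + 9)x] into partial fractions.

At x=-9: P = (2·(-9) + 7)/(-9 - 0) = 11/9. At x=0: Q = (2·0 + 7)/(0 + 9) = 7/9
Result: (11/9)/(x + 9) + (7/9)/x


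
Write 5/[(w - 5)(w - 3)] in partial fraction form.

5/(w - 5)(w - 3) = A/(w - 5) + B/(w - 3). A = 5/(5 - 3) = 5/2, B = 5/(3 - 5) = -5/2
Result: (5/2)/(w - 5) - (5/2)/(w - 3)


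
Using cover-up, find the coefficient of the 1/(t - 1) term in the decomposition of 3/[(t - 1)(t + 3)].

Cover (t - 1), set t=1: 3/((t + 3) at t=1) = 3/(4) = 3/4


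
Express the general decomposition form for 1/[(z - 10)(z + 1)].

Distinct linear factors: A/(z - 10) + B/(z + 1)


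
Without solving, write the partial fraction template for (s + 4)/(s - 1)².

Repeated linear factor: α/(s - 1) + β/(s - 1)²


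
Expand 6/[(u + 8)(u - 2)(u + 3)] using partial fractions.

Using cover-up method: A = 3/25, B = 3/25, C = -6/25
Result: (3/25)/(u + 8) + (3/25)/(u - 2) - (6/25)/(u + 3)


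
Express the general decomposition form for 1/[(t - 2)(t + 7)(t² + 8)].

Two linear + quadratic: A/(t - 2) + B/(t + 7) + (Ct + D)/(t² + 8)


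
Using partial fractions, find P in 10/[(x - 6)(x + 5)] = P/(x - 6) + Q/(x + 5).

Cover-up at x = 6: P = 10/(6 + 5) = 10/11


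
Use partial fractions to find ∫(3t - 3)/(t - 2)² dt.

Decompose: P = 3, Q = 3·2 - 3 = 3, so (3t - 3)/(t - 2)² = 3/(t - 2) + 3/(t - 2)². Integrate: ∫ P/(t - 2) dt = 3 ln|(t - 2)|; ∫ Q/(t - 2)² dt = -3/(t - 2). Sum: 3 ln|(t - 2)| - 3/(t - 2) + C


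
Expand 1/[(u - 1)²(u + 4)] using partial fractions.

Cover-up at u=-4: R = 1/(-4 - 1)² = 1/25. Cover-up at u=1: Q = 1/(1 + 4) = 1/5. Comparing u² coeff: P = -R = -1/25
Result: (-1/25)/(u - 1) + (1/5)/(u - 1)² + (1/25)/(u + 4)


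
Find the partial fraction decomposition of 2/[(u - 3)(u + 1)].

2/(u - 3)(u + 1) = A/(u - 3) + B/(u + 1). A = 2/(3 + 1) = 1/2, B = 2/(-1 - 3) = -1/2
Result: (1/2)/(u - 3) - (1/2)/(u + 1)


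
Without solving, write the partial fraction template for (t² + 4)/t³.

Repeated linear factor (power 3): A/t + B/t² + C/t³


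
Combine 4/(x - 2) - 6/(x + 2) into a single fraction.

Common denominator (x - 2)(x + 2). Numerator: 4(x + 2) - 6(x - 2) = (4x + 8) - (6x - 12) = -2x + 20
Result: (-2x + 20)/[(x - 2)(x + 2)]


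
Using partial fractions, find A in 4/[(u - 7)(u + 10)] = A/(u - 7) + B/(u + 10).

Cover-up at u = 7: A = 4/(7 + 10) = 4/17


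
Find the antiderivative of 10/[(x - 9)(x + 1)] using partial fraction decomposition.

Decompose: 10/[(x - 9)(x + 1)] = 1/(x - 9) - 1/(x + 1). Integrate each term: ln|(x - 9)| - ln|(x + 1)| + C


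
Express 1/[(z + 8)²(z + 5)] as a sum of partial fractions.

Cover-up at z=-5: C = 1/(-5 + 8)² = 1/9. Cover-up at z=-8: B = 1/(-8 + 5) = -1/3. Comparing z² coeff: A = -C = -1/9
Result: (-1/9)/(z + 8) - (1/3)/(z + 8)² + (1/9)/(z + 5)


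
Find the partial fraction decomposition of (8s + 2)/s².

(8s + 2) = Ps + Q. At s = 0: Q = 8·0 + 2 = 2. Coeff of s: P = 8
Result: 8/s + 2/s²


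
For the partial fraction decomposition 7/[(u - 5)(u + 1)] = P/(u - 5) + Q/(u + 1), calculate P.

Cover-up at u = 5: P = 7/(5 + 1) = 7/6


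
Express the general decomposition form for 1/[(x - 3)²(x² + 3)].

Repeated linear + quadratic: α/(x - 3) + β/(x - 3)² + (γx + δ)/(x² + 3)


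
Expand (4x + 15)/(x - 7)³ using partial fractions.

(4x + 15) = α(x - 7)² + β(x - 7) + γ. At x = 7: γ = 4·7 + 15 = 43. Coefficients: α = 0, β = 4
Result: 4/(x - 7)² + 43/(x - 7)³


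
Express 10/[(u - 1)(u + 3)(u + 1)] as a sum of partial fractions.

Using cover-up method: α = 5/4, β = 5/4, γ = -5/2
Result: (5/4)/(u - 1) + (5/4)/(u + 3) - (5/2)/(u + 1)


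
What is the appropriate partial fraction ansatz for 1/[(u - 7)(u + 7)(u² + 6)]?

Two linear + quadratic: A/(u - 7) + B/(u + 7) + (Cu + D)/(u² + 6)


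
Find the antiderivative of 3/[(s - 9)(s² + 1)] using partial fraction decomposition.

Cover-up at s=9: α = 3/(9²+1) = 3/82. Coeff matching: β = -3/82, γ = -27/82. Decomposition: (3/82)/(s - 9) - ((3/82)s + 27/82)/(s² + 1). Integrate: linear → ln, quadratic → (1/2)ln + arctan: (3/82) ln|(s - 9)| - (3/164) ln(s² + 1) - (27/82) arctan(s) + C


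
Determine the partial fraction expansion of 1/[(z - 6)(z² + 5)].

Cover-up at z = 6: α = 1/(6² + 5) = 1/41. Then β = -α = -1/41, γ = -α·(0 + 6) = -6/41
Result: (1/41)/(z - 6) - ((1/41)z + 6/41)/(z² + 5)


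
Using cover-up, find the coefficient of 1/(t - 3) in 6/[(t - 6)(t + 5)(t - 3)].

Cover (t - 3), set t=3: 6/[(3 - 6)(3 + 5)] = -1/4


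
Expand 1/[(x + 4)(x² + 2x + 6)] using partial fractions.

Cover-up at x = -4: A = 1/((-4)² + 2·(-4) + 6) = 1/14. Then B = -A = -1/14, C = -A·(2 - 4) = 1/7
Result: (1/14)/(x + 4) - ((1/14)x - 1/7)/(x² + 2x + 6)


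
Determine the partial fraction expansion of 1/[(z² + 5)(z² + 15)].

Coefficient matching gives α = γ = 0, β = 1/(15-5) = 1/10, δ = -β = -1/10
Result: (1/10)/(z² + 5) - (1/10)/(z² + 15)


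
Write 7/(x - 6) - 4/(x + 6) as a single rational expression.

Common denominator (x - 6)(x + 6). Numerator: 7(x + 6) - 4(x - 6) = (7x + 42) - (4x - 24) = 3x + 66
Result: (3x + 66)/[(x - 6)(x + 6)]


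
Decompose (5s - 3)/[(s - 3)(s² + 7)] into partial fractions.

At s=3: A = (5·3 - 3)/(3² + 7) = 3/4. B = -A = -3/4, C = 5 - 3·A = 11/4
Result: (3/4)/(s - 3) - ((3/4)s - 11/4)/(s² + 7)


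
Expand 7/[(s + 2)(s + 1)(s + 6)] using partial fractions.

Using cover-up method: P = -7/4, Q = 7/5, R = 7/20
Result: (-7/4)/(s + 2) + (7/5)/(s + 1) + (7/20)/(s + 6)


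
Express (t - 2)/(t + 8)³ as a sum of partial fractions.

(t - 2) = A(t + 8)² + B(t + 8) + C. At t = -8: C = 1·(-8) - 2 = -10. Coefficients: A = 0, B = 1
Result: 1/(t + 8)² - 10/(t + 8)³


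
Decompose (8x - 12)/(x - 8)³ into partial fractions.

(8x - 12) = A(x - 8)² + B(x - 8) + C. At x = 8: C = 8·8 - 12 = 52. Coefficients: A = 0, B = 8
Result: 8/(x - 8)² + 52/(x - 8)³


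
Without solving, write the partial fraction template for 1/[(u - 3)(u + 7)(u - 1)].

Three distinct linear factors: α/(u - 3) + β/(u + 7) + γ/(u - 1)


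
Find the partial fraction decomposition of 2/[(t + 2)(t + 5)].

2/(t + 2)(t + 5) = P/(t + 2) + Q/(t + 5). P = 2/(-2 + 5) = 2/3, Q = 2/(-5 + 2) = -2/3
Result: (2/3)/(t + 2) - (2/3)/(t + 5)


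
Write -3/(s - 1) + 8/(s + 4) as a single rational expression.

Common denominator (s - 1)(s + 4). Numerator: -3(s + 4) + 8(s - 1) = (-3s - 12) + (8s - 8) = 5s - 20
Result: (5s - 20)/[(s - 1)(s + 4)]


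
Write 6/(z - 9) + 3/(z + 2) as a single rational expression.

Common denominator (z - 9)(z + 2). Numerator: 6(z + 2) + 3(z - 9) = (6z + 12) + (3z - 27) = 9z - 15
Result: (9z - 15)/[(z - 9)(z + 2)]


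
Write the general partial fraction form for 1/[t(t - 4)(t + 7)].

Three distinct linear factors: A/t + B/(t - 4) + C/(t + 7)


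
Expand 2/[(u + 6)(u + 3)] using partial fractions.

2/(u + 6)(u + 3) = α/(u + 6) + β/(u + 3). α = 2/(-6 + 3) = -2/3, β = 2/(-3 + 6) = 2/3
Result: (-2/3)/(u + 6) + (2/3)/(u + 3)


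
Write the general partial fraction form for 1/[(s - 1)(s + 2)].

Distinct linear factors: P/(s - 1) + Q/(s + 2)


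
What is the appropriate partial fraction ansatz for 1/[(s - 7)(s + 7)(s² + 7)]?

Two linear + quadratic: P/(s - 7) + Q/(s + 7) + (Rs + S)/(s² + 7)


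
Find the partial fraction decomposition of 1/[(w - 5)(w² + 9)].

Cover-up at w = 5: P = 1/(5² + 9) = 1/34. Then Q = -P = -1/34, R = -P·(0 + 5) = -5/34
Result: (1/34)/(w - 5) - ((1/34)w + 5/34)/(w² + 9)


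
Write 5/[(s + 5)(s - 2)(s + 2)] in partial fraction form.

Using cover-up method: α = 5/21, β = 5/28, γ = -5/12
Result: (5/21)/(s + 5) + (5/28)/(s - 2) - (5/12)/(s + 2)


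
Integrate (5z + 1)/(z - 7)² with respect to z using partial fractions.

Decompose: P = 5, Q = 5·7 + 1 = 36, so (5z + 1)/(z - 7)² = 5/(z - 7) + 36/(z - 7)². Integrate: ∫ P/(z - 7) dz = 5 ln|(z - 7)|; ∫ Q/(z - 7)² dz = -36/(z - 7). Sum: 5 ln|(z - 7)| - 36/(z - 7) + C


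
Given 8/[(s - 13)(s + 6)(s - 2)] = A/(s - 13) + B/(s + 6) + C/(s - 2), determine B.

Cover-up at s = -6: B = 8/[(-6 - 13)(-6 - 2)] = 8/[(-19)(-8)] = 8/152 = 1/19


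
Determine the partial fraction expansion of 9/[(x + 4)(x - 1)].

9/(x + 4)(x - 1) = P/(x + 4) + Q/(x - 1). P = 9/(-4 - 1) = -9/5, Q = 9/(1 + 4) = 9/5
Result: (-9/5)/(x + 4) + (9/5)/(x - 1)


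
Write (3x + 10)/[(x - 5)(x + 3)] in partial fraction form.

At x=5: α = (3·5 + 10)/(5 + 3) = 25/8. At x=-3: β = (3·(-3) + 10)/(-3 - 5) = -1/8
Result: (25/8)/(x - 5) - (1/8)/(x + 3)


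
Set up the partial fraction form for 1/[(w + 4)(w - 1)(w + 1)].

Three distinct linear factors: α/(w + 4) + β/(w - 1) + γ/(w + 1)


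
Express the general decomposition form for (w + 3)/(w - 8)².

Repeated linear factor: α/(w - 8) + β/(w - 8)²


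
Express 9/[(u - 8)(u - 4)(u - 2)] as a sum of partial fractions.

Using cover-up method: α = 3/8, β = -9/8, γ = 3/4
Result: (3/8)/(u - 8) - (9/8)/(u - 4) + (3/4)/(u - 2)


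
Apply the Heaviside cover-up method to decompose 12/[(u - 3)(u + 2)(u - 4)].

Cover (u - 3), u=3: A = 12/[(3 + 2)(3 - 4)] = -12/5. Cover (u + 2), u=-2: B = 12/[(-2 - 3)(-2 - 4)] = 2/5. Cover (u - 4), u=4: C = 12/[(4 - 3)(4 + 2)] = 2.
Result: (-12/5)/(u - 3) + (2/5)/(u + 2) + 2/(u - 4)


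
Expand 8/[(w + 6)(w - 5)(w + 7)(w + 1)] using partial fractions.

Using Heaviside cover-up: (8/55)/(w + 6) + (1/99)/(w - 5) - (1/9)/(w + 7) - (2/45)/(w + 1)


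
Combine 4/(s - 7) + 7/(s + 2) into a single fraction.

Common denominator (s - 7)(s + 2). Numerator: 4(s + 2) + 7(s - 7) = (4s + 8) + (7s - 49) = 11s - 41
Result: (11s - 41)/[(s - 7)(s + 2)]


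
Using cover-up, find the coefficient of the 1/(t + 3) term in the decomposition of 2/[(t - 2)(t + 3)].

Cover (t + 3), set t=-3: 2/((t - 2) at t=-3) = 2/(-5) = -2/5


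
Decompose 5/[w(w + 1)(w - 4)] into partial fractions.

Using cover-up method: α = -5/4, β = 1, γ = 1/4
Result: (-5/4)/w + 1/(w + 1) + (1/4)/(w - 4)


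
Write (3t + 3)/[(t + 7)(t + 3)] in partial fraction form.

At t=-7: A = (3·(-7) + 3)/(-7 + 3) = 9/2. At t=-3: B = (3·(-3) + 3)/(-3 + 7) = -3/2
Result: (9/2)/(t + 7) - (3/2)/(t + 3)


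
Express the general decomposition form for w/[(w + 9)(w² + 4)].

Linear + irreducible quadratic: P/(w + 9) + (Qw + R)/(w² + 4)


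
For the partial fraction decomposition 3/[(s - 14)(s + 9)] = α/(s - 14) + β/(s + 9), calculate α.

Cover-up at s = 14: α = 3/(14 + 9) = 3/23


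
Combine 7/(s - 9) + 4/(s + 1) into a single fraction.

Common denominator (s - 9)(s + 1). Numerator: 7(s + 1) + 4(s - 9) = (7s + 7) + (4s - 36) = 11s - 29
Result: (11s - 29)/[(s - 9)(s + 1)]
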